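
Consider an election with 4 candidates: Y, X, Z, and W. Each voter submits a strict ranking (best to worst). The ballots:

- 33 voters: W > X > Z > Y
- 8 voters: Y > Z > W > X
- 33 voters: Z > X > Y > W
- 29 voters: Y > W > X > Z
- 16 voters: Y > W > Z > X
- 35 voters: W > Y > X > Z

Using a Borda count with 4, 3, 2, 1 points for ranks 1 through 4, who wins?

Y: 33·1 + 8·4 + 33·2 + 29·4 + 16·4 + 35·3 = 416
X: 33·3 + 8·1 + 33·3 + 29·2 + 16·1 + 35·2 = 350
Z: 33·2 + 8·3 + 33·4 + 29·1 + 16·2 + 35·1 = 318
W: 33·4 + 8·2 + 33·1 + 29·3 + 16·3 + 35·4 = 456
W has the highest Borda score (456).

W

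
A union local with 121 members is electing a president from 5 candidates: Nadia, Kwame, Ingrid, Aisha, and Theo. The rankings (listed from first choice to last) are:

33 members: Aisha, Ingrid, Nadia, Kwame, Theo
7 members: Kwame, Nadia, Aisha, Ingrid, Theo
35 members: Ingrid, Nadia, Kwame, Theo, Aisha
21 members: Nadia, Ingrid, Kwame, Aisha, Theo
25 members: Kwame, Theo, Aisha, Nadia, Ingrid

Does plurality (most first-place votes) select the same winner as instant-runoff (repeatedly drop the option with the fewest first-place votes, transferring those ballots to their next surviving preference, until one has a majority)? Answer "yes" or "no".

no

Plurality — first-place votes: Nadia 21, Kwame 32, Ingrid 35, Aisha 33, Theo 0. Winner: Ingrid.
Instant-runoff — R1 Nadia 21, Kwame 32, Ingrid 35, Aisha 33, Theo 0 (Theo out); R2 Nadia 21, Kwame 32, Ingrid 35, Aisha 33 (Nadia out); R3 Kwame 32, Ingrid 56, Aisha 33 (Kwame out); R4 Ingrid 56, Aisha 65 (Aisha winner). Winner: Aisha.
The two methods disagree.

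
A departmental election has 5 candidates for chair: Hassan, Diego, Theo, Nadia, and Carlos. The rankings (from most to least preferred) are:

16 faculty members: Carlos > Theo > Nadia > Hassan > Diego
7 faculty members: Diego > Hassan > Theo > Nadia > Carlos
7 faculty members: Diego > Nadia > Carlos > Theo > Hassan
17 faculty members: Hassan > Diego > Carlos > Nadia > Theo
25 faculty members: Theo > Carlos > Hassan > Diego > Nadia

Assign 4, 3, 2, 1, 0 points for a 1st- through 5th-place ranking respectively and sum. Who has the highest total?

Carlos

Hassan: 16·1 + 7·3 + 7·0 + 17·4 + 25·2 = 155
Diego: 16·0 + 7·4 + 7·4 + 17·3 + 25·1 = 132
Theo: 16·3 + 7·2 + 7·1 + 17·0 + 25·4 = 169
Nadia: 16·2 + 7·1 + 7·3 + 17·1 + 25·0 = 77
Carlos: 16·4 + 7·0 + 7·2 + 17·2 + 25·3 = 187
Carlos has the highest Borda score (187).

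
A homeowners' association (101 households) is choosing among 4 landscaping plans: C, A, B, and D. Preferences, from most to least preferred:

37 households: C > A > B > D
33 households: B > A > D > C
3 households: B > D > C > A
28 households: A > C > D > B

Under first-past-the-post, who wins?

First-place votes: C 37, A 28, B 36, D 0.
C has the most first-place votes.

C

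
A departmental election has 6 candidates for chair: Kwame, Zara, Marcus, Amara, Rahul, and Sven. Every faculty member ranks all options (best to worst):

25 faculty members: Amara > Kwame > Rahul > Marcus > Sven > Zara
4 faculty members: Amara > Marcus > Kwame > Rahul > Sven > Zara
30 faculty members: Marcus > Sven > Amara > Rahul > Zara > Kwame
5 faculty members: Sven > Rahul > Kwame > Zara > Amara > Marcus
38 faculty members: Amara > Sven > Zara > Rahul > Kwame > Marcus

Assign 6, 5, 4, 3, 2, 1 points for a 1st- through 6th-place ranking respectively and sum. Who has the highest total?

Kwame: 25·5 + 4·4 + 30·1 + 5·4 + 38·2 = 267
Zara: 25·1 + 4·1 + 30·2 + 5·3 + 38·4 = 256
Marcus: 25·3 + 4·5 + 30·6 + 5·1 + 38·1 = 318
Amara: 25·6 + 4·6 + 30·4 + 5·2 + 38·6 = 532
Rahul: 25·4 + 4·3 + 30·3 + 5·5 + 38·3 = 341
Sven: 25·2 + 4·2 + 30·5 + 5·6 + 38·5 = 428
Amara has the highest Borda score (532).

Amara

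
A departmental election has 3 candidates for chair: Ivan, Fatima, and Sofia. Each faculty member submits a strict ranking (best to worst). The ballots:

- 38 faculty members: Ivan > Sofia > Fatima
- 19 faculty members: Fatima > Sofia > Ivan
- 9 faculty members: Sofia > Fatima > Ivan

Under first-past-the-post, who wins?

Ivan

First-place votes: Ivan 38, Fatima 19, Sofia 9.
Ivan has the most first-place votes.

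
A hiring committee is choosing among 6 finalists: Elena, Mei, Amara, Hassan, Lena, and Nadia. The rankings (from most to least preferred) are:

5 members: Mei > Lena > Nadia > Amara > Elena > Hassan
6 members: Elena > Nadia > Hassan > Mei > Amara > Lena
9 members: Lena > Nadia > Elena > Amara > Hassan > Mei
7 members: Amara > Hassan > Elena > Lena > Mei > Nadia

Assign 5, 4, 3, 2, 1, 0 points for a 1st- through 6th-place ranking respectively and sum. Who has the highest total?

Elena: 5·1 + 6·5 + 9·3 + 7·3 = 83
Mei: 5·5 + 6·2 + 9·0 + 7·1 = 44
Amara: 5·2 + 6·1 + 9·2 + 7·5 = 69
Hassan: 5·0 + 6·3 + 9·1 + 7·4 = 55
Lena: 5·4 + 6·0 + 9·5 + 7·2 = 79
Nadia: 5·3 + 6·4 + 9·4 + 7·0 = 75
Elena has the highest Borda score (83).

Elena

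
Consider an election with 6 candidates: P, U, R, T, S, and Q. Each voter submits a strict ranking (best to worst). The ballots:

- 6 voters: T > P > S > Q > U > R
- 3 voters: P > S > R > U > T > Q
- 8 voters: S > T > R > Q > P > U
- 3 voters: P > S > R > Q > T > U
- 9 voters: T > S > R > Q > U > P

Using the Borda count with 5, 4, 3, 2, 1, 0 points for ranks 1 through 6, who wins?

P: 6·4 + 3·5 + 8·1 + 3·5 + 9·0 = 62
U: 6·1 + 3·2 + 8·0 + 3·0 + 9·1 = 21
R: 6·0 + 3·3 + 8·3 + 3·3 + 9·3 = 69
T: 6·5 + 3·1 + 8·4 + 3·1 + 9·5 = 113
S: 6·3 + 3·4 + 8·5 + 3·4 + 9·4 = 118
Q: 6·2 + 3·0 + 8·2 + 3·2 + 9·2 = 52
S has the highest Borda score (118).

S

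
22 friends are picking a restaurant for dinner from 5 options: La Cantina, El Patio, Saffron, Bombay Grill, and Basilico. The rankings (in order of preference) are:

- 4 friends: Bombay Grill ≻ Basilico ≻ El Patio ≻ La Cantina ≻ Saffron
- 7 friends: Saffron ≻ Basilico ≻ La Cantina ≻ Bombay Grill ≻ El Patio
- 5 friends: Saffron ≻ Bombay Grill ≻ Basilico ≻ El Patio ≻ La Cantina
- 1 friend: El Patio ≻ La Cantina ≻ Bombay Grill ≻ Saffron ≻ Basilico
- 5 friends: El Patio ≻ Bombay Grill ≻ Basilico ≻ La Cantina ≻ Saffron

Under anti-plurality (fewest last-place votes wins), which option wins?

Bombay Grill

Last-place votes: La Cantina 5, El Patio 7, Saffron 9, Bombay Grill 0, Basilico 1.
Bombay Grill is ranked last by the fewest voters, so Bombay Grill wins.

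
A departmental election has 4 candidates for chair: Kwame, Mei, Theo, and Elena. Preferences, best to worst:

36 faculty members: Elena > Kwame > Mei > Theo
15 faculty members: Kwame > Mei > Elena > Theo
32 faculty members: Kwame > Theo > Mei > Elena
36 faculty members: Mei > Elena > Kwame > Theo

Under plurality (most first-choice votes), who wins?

Kwame

First-place votes: Kwame 47, Mei 36, Theo 0, Elena 36.
Kwame has the most first-place votes.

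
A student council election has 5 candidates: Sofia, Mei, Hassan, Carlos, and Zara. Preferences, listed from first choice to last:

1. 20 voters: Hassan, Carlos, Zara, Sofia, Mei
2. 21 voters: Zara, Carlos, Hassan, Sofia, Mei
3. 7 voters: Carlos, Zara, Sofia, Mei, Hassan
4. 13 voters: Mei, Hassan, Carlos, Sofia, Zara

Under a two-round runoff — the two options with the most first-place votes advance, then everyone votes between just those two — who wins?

Hassan

Round 1 first-place votes: Sofia 0, Mei 13, Hassan 20, Carlos 7, Zara 21.
Zara and Hassan advance.
Runoff: Zara is preferred to Hassan by 28 voters; Hassan by 33.
Hassan wins the runoff.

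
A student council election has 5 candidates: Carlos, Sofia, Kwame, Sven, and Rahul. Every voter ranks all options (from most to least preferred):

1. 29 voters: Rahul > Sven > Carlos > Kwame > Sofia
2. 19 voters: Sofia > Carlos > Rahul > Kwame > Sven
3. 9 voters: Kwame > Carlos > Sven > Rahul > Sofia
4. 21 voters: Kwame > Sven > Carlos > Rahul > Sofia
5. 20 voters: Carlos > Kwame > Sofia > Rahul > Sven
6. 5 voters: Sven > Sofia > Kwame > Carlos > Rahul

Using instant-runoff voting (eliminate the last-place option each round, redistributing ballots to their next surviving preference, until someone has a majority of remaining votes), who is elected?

Round 1: Carlos 20, Sofia 19, Kwame 30, Sven 5, Rahul 29. Eliminate Sven.
Round 2: Carlos 20, Sofia 24, Kwame 30, Rahul 29. Eliminate Carlos.
Round 3: Sofia 24, Kwame 50, Rahul 29. Eliminate Sofia.
Round 4: Kwame 55, Rahul 48. Kwame has a majority.

Kwame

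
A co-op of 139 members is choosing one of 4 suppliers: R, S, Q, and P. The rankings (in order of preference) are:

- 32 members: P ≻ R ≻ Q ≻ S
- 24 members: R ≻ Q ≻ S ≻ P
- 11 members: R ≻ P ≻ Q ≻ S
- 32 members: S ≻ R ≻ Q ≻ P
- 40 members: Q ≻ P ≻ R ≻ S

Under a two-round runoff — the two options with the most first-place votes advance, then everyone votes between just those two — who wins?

Round 1 first-place votes: R 35, S 32, Q 40, P 32.
Q and R advance.
Runoff: Q is preferred to R by 40 voters; R by 99.
R wins the runoff.

R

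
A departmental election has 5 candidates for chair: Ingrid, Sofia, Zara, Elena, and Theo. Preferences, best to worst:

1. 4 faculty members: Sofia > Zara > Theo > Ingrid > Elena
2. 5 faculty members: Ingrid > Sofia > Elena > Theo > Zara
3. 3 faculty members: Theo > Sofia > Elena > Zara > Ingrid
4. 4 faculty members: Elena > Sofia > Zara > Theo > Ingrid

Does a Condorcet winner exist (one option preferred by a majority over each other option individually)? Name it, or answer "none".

Sofia

Sofia vs Ingrid: 11–5 for Sofia.
Sofia vs Zara: 16–0 for Sofia.
Sofia vs Elena: 12–4 for Sofia.
Sofia vs Theo: 13–3 for Sofia.
Sofia beats every other option head-to-head.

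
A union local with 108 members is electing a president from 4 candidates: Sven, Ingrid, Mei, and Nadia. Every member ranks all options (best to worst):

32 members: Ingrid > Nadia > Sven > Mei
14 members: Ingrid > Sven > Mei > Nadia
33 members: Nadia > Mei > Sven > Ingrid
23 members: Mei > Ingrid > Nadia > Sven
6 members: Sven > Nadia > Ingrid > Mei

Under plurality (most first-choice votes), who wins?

First-place votes: Sven 6, Ingrid 46, Mei 23, Nadia 33.
Ingrid has the most first-place votes.

Ingrid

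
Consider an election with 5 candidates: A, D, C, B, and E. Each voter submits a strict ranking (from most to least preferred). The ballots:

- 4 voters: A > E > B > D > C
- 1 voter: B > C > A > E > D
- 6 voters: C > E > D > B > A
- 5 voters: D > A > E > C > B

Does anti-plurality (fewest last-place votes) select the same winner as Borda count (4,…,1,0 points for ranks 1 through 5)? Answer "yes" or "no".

Anti-plurality — last-place votes: A 6, D 1, C 4, B 5, E 0. Winner: E.
Borda — scores: A 33, D 36, C 32, B 18, E 41. Winner: E.
The two methods agree.

yes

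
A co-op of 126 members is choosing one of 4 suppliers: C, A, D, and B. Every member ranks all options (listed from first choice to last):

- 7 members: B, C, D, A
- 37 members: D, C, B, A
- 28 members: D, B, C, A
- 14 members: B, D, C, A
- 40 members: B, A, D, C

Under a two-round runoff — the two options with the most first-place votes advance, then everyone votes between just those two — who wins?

Round 1 first-place votes: C 0, A 0, D 65, B 61.
D and B advance.
Runoff: D is preferred to B by 65 voters; B by 61.
D wins the runoff.

D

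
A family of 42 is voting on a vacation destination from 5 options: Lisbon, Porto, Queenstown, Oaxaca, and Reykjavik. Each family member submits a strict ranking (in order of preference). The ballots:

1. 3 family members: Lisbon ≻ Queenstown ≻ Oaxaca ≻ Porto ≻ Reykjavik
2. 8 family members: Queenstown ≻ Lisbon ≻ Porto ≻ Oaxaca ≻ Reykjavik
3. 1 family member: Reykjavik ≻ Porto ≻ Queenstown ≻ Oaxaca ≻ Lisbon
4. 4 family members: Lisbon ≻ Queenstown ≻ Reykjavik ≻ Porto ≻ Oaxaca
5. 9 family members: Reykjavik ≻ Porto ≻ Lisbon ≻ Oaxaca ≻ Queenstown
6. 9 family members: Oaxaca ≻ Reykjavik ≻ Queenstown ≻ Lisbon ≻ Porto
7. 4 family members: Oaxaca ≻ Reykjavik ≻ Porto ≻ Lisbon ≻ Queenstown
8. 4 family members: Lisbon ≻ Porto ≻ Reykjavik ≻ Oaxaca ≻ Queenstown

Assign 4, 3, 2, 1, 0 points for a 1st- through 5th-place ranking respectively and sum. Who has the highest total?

Lisbon

Lisbon: 3·4 + 8·3 + 1·0 + 4·4 + 9·2 + 9·1 + 4·1 + 4·4 = 99
Porto: 3·1 + 8·2 + 1·3 + 4·1 + 9·3 + 9·0 + 4·2 + 4·3 = 73
Queenstown: 3·3 + 8·4 + 1·2 + 4·3 + 9·0 + 9·2 + 4·0 + 4·0 = 73
Oaxaca: 3·2 + 8·1 + 1·1 + 4·0 + 9·1 + 9·4 + 4·4 + 4·1 = 80
Reykjavik: 3·0 + 8·0 + 1·4 + 4·2 + 9·4 + 9·3 + 4·3 + 4·2 = 95
Lisbon has the highest Borda score (99).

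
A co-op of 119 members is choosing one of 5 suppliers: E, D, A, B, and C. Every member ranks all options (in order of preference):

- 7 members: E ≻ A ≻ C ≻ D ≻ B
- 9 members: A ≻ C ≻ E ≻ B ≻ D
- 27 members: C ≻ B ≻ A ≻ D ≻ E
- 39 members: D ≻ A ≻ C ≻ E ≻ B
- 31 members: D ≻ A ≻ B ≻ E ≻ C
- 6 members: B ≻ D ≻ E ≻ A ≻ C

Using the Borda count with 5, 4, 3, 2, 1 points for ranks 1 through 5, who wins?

E: 7·5 + 9·3 + 27·1 + 39·2 + 31·2 + 6·3 = 247
D: 7·2 + 9·1 + 27·2 + 39·5 + 31·5 + 6·4 = 451
A: 7·4 + 9·5 + 27·3 + 39·4 + 31·4 + 6·2 = 446
B: 7·1 + 9·2 + 27·4 + 39·1 + 31·3 + 6·5 = 295
C: 7·3 + 9·4 + 27·5 + 39·3 + 31·1 + 6·1 = 346
D has the highest Borda score (451).

D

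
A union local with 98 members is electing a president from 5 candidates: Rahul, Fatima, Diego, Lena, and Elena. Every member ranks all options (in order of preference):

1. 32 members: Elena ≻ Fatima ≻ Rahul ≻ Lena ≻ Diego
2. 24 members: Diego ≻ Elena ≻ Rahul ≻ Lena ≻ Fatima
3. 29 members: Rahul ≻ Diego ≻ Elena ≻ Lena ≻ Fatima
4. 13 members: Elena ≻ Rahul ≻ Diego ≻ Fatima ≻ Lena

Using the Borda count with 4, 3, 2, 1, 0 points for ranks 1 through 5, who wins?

Rahul: 32·2 + 24·2 + 29·4 + 13·3 = 267
Fatima: 32·3 + 24·0 + 29·0 + 13·1 = 109
Diego: 32·0 + 24·4 + 29·3 + 13·2 = 209
Lena: 32·1 + 24·1 + 29·1 + 13·0 = 85
Elena: 32·4 + 24·3 + 29·2 + 13·4 = 310
Elena has the highest Borda score (310).

Elena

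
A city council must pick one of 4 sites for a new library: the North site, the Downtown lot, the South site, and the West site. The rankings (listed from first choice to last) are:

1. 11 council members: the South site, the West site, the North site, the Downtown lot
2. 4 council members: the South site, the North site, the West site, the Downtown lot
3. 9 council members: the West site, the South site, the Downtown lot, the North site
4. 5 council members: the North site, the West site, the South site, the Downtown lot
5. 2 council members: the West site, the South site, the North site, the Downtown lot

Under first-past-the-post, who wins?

the South site

First-place votes: the North site 5, the Downtown lot 0, the South site 15, the West site 11.
the South site has the most first-place votes.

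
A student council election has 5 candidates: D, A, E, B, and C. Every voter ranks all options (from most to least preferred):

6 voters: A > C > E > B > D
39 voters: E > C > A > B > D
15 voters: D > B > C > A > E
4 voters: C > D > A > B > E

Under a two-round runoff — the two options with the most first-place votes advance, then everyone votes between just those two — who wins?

E

Round 1 first-place votes: D 15, A 6, E 39, B 0, C 4.
E and D advance.
Runoff: E is preferred to D by 45 voters; D by 19.
E wins the runoff.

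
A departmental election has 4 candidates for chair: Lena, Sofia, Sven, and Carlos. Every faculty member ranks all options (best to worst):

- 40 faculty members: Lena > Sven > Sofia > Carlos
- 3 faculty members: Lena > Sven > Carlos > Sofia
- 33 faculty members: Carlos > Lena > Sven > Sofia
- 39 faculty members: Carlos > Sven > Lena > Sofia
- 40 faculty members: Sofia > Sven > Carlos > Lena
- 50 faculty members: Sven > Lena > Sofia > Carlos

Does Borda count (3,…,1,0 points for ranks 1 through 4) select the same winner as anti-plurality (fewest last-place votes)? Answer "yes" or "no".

Borda — scores: Lena 334, Sofia 210, Sven 427, Carlos 259. Winner: Sven.
Anti-plurality — last-place votes: Lena 40, Sofia 75, Sven 0, Carlos 90. Winner: Sven.
The two methods agree.

yes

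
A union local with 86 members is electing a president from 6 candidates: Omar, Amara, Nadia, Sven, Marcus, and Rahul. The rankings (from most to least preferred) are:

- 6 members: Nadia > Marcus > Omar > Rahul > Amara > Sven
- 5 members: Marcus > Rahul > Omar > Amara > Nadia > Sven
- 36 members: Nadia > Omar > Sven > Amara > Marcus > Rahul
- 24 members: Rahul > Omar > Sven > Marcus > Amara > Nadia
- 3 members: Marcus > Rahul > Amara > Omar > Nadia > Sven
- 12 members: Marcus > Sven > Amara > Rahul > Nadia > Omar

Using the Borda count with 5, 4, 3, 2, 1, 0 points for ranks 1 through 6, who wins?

Omar: 6·3 + 5·3 + 36·4 + 24·4 + 3·2 + 12·0 = 279
Amara: 6·1 + 5·2 + 36·2 + 24·1 + 3·3 + 12·3 = 157
Nadia: 6·5 + 5·1 + 36·5 + 24·0 + 3·1 + 12·1 = 230
Sven: 6·0 + 5·0 + 36·3 + 24·3 + 3·0 + 12·4 = 228
Marcus: 6·4 + 5·5 + 36·1 + 24·2 + 3·5 + 12·5 = 208
Rahul: 6·2 + 5·4 + 36·0 + 24·5 + 3·4 + 12·2 = 188
Omar has the highest Borda score (279).

Omar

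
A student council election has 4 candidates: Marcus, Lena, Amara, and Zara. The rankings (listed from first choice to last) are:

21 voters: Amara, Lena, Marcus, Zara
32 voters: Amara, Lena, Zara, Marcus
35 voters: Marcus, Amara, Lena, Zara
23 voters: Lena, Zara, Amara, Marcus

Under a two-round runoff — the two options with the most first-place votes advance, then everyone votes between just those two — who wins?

Amara

Round 1 first-place votes: Marcus 35, Lena 23, Amara 53, Zara 0.
Amara and Marcus advance.
Runoff: Amara is preferred to Marcus by 76 voters; Marcus by 35.
Amara wins the runoff.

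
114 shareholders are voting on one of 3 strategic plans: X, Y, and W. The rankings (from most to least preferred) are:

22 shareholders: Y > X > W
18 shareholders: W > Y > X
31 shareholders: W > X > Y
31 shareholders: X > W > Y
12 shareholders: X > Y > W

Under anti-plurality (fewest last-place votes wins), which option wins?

X

Last-place votes: X 18, Y 62, W 34.
X is ranked last by the fewest voters, so X wins.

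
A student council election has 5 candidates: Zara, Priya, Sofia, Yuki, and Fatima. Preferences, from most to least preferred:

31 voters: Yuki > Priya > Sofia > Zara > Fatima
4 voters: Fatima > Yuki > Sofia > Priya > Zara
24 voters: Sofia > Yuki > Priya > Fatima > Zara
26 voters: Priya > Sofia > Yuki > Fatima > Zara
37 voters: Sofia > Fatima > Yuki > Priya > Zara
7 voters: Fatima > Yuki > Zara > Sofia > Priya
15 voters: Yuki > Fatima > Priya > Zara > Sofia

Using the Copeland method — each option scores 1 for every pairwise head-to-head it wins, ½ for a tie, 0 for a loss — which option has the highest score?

Zara: loses to Priya, Sofia, Yuki, and Fatima → score 0.
Priya: beats Zara and Fatima; ties Sofia; loses to Yuki → score 2.5.
Sofia: beats Zara, Yuki, and Fatima; ties Priya → score 3.5.
Yuki: beats Zara, Priya, and Fatima; loses to Sofia → score 3.
Fatima: beats Zara; loses to Priya, Sofia, and Yuki → score 1.
Sofia has the best pairwise record.

Sofia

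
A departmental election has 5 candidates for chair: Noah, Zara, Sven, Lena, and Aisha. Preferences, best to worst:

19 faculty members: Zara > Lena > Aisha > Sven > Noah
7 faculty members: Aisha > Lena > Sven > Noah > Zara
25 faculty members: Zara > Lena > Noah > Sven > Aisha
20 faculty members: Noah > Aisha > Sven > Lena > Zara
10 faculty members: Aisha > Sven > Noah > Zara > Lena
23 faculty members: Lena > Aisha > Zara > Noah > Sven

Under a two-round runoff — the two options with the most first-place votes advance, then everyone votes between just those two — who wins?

Round 1 first-place votes: Noah 20, Zara 44, Sven 0, Lena 23, Aisha 17.
Zara and Lena advance.
Runoff: Zara is preferred to Lena by 54 voters; Lena by 50.
Zara wins the runoff.

Zara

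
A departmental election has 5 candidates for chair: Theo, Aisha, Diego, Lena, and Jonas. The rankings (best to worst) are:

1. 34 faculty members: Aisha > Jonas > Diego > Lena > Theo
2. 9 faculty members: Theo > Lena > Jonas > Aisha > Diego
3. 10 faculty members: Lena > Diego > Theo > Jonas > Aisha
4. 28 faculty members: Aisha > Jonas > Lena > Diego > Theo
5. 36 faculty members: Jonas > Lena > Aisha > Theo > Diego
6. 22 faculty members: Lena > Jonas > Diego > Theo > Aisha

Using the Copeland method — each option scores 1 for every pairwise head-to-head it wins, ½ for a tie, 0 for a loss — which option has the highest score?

Theo: loses to Aisha, Diego, Lena, and Jonas → score 0.
Aisha: beats Theo and Diego; loses to Lena and Jonas → score 2.
Diego: beats Theo; loses to Aisha, Lena, and Jonas → score 1.
Lena: beats Theo, Aisha, and Diego; loses to Jonas → score 3.
Jonas: beats Theo, Aisha, Diego, and Lena → score 4.
Jonas has the best pairwise record.

Jonas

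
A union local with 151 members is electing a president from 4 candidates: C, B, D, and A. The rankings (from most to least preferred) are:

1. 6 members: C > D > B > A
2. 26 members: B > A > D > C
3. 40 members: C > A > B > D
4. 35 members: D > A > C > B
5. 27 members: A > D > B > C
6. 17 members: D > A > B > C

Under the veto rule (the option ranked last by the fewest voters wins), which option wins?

Last-place votes: C 70, B 35, D 40, A 6.
A is ranked last by the fewest voters, so A wins.

A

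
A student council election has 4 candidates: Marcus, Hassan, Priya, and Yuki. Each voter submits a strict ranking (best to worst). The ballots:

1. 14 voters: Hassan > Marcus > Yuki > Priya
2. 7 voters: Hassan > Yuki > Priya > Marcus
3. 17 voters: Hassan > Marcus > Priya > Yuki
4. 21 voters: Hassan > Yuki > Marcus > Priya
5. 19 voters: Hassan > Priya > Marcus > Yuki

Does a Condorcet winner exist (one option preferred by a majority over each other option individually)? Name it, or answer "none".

Hassan vs Marcus: 78–0 for Hassan.
Hassan vs Priya: 78–0 for Hassan.
Hassan vs Yuki: 78–0 for Hassan.
Hassan beats every other option head-to-head.

Hassan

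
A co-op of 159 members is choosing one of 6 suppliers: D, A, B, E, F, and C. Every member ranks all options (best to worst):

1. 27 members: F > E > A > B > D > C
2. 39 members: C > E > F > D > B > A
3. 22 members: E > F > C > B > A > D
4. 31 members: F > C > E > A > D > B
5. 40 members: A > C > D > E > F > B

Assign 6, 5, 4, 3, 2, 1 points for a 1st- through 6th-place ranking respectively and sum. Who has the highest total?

E

D: 27·2 + 39·3 + 22·1 + 31·2 + 40·4 = 415
A: 27·4 + 39·1 + 22·2 + 31·3 + 40·6 = 524
B: 27·3 + 39·2 + 22·3 + 31·1 + 40·1 = 296
E: 27·5 + 39·5 + 22·6 + 31·4 + 40·3 = 706
F: 27·6 + 39·4 + 22·5 + 31·6 + 40·2 = 694
C: 27·1 + 39·6 + 22·4 + 31·5 + 40·5 = 704
E has the highest Borda score (706).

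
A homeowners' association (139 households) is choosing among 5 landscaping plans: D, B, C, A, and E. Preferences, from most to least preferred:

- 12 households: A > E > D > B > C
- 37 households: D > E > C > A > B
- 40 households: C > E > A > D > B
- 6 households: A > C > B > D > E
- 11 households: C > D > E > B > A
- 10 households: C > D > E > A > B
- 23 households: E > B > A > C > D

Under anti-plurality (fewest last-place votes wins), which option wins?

Last-place votes: D 23, B 87, C 12, A 11, E 6.
E is ranked last by the fewest voters, so E wins.

E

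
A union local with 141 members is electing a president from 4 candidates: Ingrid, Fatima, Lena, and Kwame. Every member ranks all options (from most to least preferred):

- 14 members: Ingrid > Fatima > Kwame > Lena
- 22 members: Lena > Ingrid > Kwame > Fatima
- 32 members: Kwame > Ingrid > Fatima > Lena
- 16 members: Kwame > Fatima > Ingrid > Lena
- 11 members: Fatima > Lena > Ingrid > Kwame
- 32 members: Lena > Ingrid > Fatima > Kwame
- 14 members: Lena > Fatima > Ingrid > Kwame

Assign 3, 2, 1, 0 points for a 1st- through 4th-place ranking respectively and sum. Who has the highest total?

Ingrid: 14·3 + 22·2 + 32·2 + 16·1 + 11·1 + 32·2 + 14·1 = 255
Fatima: 14·2 + 22·0 + 32·1 + 16·2 + 11·3 + 32·1 + 14·2 = 185
Lena: 14·0 + 22·3 + 32·0 + 16·0 + 11·2 + 32·3 + 14·3 = 226
Kwame: 14·1 + 22·1 + 32·3 + 16·3 + 11·0 + 32·0 + 14·0 = 180
Ingrid has the highest Borda score (255).

Ingrid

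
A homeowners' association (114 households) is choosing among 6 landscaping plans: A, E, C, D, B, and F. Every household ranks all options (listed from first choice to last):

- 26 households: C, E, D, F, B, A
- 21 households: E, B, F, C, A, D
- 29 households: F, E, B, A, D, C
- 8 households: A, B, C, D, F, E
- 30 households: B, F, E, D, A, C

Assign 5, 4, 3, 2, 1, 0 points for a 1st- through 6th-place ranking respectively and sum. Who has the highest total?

E

A: 26·0 + 21·1 + 29·2 + 8·5 + 30·1 = 149
E: 26·4 + 21·5 + 29·4 + 8·0 + 30·3 = 415
C: 26·5 + 21·2 + 29·0 + 8·3 + 30·0 = 196
D: 26·3 + 21·0 + 29·1 + 8·2 + 30·2 = 183
B: 26·1 + 21·4 + 29·3 + 8·4 + 30·5 = 379
F: 26·2 + 21·3 + 29·5 + 8·1 + 30·4 = 388
E has the highest Borda score (415).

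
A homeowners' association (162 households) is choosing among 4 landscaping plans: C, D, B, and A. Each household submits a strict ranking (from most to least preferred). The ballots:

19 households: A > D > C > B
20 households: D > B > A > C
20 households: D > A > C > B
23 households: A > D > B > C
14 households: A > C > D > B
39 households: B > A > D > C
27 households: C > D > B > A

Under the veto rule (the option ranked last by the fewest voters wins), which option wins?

Last-place votes: C 82, D 0, B 53, A 27.
D is ranked last by the fewest voters, so D wins.

D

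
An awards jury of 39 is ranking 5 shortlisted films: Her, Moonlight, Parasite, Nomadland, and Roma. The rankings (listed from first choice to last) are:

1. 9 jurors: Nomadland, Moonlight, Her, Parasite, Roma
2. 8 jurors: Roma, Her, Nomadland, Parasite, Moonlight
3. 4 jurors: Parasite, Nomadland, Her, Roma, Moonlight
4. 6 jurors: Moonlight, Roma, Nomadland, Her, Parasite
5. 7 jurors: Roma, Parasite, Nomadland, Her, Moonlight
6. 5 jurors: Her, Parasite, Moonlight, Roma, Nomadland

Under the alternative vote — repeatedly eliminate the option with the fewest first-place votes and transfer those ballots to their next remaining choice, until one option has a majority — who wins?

Round 1: Her 5, Moonlight 6, Parasite 4, Nomadland 9, Roma 15. Eliminate Parasite.
Round 2: Her 5, Moonlight 6, Nomadland 13, Roma 15. Eliminate Her.
Round 3: Moonlight 11, Nomadland 13, Roma 15. Eliminate Moonlight.
Round 4: Nomadland 13, Roma 26. Roma has a majority.

Roma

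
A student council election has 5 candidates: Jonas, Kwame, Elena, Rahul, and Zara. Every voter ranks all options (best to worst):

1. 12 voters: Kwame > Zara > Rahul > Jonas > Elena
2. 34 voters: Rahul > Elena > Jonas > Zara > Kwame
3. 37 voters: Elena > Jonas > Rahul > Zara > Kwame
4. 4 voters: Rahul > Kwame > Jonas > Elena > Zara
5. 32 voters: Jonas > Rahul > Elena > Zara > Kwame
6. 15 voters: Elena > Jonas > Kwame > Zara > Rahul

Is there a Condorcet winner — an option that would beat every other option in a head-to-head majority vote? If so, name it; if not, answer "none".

Checking pairwise contests:
Elena beats Jonas 86–48.
Jonas beats Kwame 118–16.
Rahul beats Elena 82–52.
Jonas beats Rahul 84–50.
Jonas beats Zara 122–12.
Every option loses at least one head-to-head, so there is no Condorcet winner.

none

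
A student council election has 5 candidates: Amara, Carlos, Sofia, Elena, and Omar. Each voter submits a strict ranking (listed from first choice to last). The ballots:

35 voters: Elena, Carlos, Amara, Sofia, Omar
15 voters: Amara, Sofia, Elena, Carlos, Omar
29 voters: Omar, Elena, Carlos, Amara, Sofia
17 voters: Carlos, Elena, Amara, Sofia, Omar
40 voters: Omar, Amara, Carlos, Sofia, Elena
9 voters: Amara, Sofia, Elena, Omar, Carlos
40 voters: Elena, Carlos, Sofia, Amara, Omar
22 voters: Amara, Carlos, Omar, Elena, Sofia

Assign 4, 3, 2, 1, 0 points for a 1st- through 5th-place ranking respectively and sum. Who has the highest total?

Carlos

Amara: 35·2 + 15·4 + 29·1 + 17·2 + 40·3 + 9·4 + 40·1 + 22·4 = 477
Carlos: 35·3 + 15·1 + 29·2 + 17·4 + 40·2 + 9·0 + 40·3 + 22·3 = 512
Sofia: 35·1 + 15·3 + 29·0 + 17·1 + 40·1 + 9·3 + 40·2 + 22·0 = 244
Elena: 35·4 + 15·2 + 29·3 + 17·3 + 40·0 + 9·2 + 40·4 + 22·1 = 508
Omar: 35·0 + 15·0 + 29·4 + 17·0 + 40·4 + 9·1 + 40·0 + 22·2 = 329
Carlos has the highest Borda score (512).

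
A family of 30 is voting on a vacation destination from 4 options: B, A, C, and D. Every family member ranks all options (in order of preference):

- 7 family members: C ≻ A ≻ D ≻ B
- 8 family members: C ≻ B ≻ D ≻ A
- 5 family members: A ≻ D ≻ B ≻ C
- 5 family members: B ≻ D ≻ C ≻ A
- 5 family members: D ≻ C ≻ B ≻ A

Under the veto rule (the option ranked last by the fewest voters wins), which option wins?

D

Last-place votes: B 7, A 18, C 5, D 0.
D is ranked last by the fewest voters, so D wins.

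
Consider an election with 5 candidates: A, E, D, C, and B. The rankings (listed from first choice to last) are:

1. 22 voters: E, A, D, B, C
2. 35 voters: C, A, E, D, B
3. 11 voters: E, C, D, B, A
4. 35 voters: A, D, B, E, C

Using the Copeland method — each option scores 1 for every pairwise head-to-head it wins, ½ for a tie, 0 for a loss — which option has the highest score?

A

A: beats E, D, C, and B → score 4.
E: beats D, C, and B; loses to A → score 3.
D: beats C and B; loses to A and E → score 2.
C: loses to A, E, D, and B → score 0.
B: beats C; loses to A, E, and D → score 1.
A has the best pairwise record.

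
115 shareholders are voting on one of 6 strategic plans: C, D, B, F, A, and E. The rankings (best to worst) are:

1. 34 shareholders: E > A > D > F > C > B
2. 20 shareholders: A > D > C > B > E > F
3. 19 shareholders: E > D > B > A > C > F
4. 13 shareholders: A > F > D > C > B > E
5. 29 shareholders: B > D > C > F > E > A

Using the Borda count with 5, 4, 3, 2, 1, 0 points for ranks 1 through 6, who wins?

D

C: 34·1 + 20·3 + 19·1 + 13·2 + 29·3 = 226
D: 34·3 + 20·4 + 19·4 + 13·3 + 29·4 = 413
B: 34·0 + 20·2 + 19·3 + 13·1 + 29·5 = 255
F: 34·2 + 20·0 + 19·0 + 13·4 + 29·2 = 178
A: 34·4 + 20·5 + 19·2 + 13·5 + 29·0 = 339
E: 34·5 + 20·1 + 19·5 + 13·0 + 29·1 = 314
D has the highest Borda score (413).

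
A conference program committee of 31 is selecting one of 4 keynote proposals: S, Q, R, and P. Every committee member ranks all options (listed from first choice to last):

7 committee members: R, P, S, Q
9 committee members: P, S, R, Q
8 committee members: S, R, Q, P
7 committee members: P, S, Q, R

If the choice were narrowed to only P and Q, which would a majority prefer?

P

Voters preferring P to Q: 23; preferring Q to P: 8.
P wins the head-to-head.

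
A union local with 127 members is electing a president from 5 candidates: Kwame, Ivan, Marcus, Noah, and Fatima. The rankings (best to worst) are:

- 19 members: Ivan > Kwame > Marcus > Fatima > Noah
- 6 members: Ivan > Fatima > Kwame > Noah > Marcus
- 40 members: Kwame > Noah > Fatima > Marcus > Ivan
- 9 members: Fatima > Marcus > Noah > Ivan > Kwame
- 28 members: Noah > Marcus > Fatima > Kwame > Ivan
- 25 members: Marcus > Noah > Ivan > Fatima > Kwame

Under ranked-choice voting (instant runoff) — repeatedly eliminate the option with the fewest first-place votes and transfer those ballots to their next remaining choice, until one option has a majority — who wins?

Kwame

Round 1: Kwame 40, Ivan 25, Marcus 25, Noah 28, Fatima 9. Eliminate Fatima.
Round 2: Kwame 40, Ivan 25, Marcus 34, Noah 28. Eliminate Ivan.
Round 3: Kwame 65, Marcus 34, Noah 28. Kwame has a majority.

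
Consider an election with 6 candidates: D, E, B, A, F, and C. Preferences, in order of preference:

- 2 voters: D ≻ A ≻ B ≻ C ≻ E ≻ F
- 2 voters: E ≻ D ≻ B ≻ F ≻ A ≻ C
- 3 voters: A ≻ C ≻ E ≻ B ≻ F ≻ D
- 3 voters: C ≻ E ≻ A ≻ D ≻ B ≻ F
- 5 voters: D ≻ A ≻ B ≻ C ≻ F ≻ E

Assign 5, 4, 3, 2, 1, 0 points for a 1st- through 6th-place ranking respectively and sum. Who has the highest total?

A

D: 2·5 + 2·4 + 3·0 + 3·2 + 5·5 = 49
E: 2·1 + 2·5 + 3·3 + 3·4 + 5·0 = 33
B: 2·3 + 2·3 + 3·2 + 3·1 + 5·3 = 36
A: 2·4 + 2·1 + 3·5 + 3·3 + 5·4 = 54
F: 2·0 + 2·2 + 3·1 + 3·0 + 5·1 = 12
C: 2·2 + 2·0 + 3·4 + 3·5 + 5·2 = 41
A has the highest Borda score (54).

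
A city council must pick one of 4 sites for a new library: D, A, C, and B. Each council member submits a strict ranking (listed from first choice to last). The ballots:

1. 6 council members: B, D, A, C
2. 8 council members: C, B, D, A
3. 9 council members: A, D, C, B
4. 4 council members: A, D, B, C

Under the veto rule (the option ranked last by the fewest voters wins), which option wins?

Last-place votes: D 0, A 8, C 10, B 9.
D is ranked last by the fewest voters, so D wins.

D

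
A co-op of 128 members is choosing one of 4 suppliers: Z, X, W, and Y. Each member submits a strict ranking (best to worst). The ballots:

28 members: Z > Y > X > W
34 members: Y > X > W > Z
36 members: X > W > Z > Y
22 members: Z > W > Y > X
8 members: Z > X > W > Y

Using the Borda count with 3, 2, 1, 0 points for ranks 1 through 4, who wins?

Z: 28·3 + 34·0 + 36·1 + 22·3 + 8·3 = 210
X: 28·1 + 34·2 + 36·3 + 22·0 + 8·2 = 220
W: 28·0 + 34·1 + 36·2 + 22·2 + 8·1 = 158
Y: 28·2 + 34·3 + 36·0 + 22·1 + 8·0 = 180
X has the highest Borda score (220).

X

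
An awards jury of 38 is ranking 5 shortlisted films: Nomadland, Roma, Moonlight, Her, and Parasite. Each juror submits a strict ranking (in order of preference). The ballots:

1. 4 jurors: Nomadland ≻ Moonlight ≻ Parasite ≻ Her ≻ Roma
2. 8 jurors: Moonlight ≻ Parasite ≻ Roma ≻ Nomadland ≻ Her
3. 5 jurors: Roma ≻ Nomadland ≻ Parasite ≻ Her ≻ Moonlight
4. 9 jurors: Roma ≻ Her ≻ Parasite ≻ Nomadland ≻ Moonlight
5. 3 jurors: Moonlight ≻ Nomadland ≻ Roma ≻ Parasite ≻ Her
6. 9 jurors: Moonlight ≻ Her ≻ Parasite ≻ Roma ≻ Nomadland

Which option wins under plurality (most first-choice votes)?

Moonlight

First-place votes: Nomadland 4, Roma 14, Moonlight 20, Her 0, Parasite 0.
Moonlight has the most first-place votes.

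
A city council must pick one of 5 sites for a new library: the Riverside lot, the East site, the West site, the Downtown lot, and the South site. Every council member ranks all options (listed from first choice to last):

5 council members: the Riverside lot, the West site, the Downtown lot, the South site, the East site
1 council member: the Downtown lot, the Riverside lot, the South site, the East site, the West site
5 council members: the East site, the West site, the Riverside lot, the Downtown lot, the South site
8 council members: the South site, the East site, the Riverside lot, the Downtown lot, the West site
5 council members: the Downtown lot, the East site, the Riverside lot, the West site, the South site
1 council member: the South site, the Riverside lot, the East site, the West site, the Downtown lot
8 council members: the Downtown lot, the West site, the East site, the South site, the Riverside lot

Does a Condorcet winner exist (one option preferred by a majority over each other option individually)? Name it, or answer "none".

Checking pairwise contests:
the East site beats the Riverside lot 26–7.
the Downtown lot beats the East site 19–14.
the Riverside lot beats the West site 20–13.
the Riverside lot beats the Downtown lot 19–14.
the East site beats the South site 18–15.
Every option loses at least one head-to-head, so there is no Condorcet winner.

none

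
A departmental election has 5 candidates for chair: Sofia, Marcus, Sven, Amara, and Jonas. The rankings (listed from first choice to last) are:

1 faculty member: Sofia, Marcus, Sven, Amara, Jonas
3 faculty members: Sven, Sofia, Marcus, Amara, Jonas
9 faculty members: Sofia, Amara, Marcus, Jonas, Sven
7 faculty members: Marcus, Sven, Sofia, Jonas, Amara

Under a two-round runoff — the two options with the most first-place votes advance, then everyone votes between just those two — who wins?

Sofia

Round 1 first-place votes: Sofia 10, Marcus 7, Sven 3, Amara 0, Jonas 0.
Sofia and Marcus advance.
Runoff: Sofia is preferred to Marcus by 13 voters; Marcus by 7.
Sofia wins the runoff.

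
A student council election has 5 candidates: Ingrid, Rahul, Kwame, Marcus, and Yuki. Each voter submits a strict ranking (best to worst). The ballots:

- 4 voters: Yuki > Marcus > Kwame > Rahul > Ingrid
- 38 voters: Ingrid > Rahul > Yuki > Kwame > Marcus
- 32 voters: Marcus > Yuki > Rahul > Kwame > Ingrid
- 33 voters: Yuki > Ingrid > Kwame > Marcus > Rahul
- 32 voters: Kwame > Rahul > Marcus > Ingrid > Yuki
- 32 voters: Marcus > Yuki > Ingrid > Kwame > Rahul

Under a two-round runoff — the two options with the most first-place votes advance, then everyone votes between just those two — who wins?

Marcus

Round 1 first-place votes: Ingrid 38, Rahul 0, Kwame 32, Marcus 64, Yuki 37.
Marcus and Ingrid advance.
Runoff: Marcus is preferred to Ingrid by 100 voters; Ingrid by 71.
Marcus wins the runoff.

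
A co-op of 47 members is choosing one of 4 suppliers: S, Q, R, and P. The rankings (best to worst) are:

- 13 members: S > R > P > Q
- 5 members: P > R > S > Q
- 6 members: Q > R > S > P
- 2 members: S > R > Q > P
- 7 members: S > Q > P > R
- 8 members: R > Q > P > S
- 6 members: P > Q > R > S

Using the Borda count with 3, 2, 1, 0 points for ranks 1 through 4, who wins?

S: 13·3 + 5·1 + 6·1 + 2·3 + 7·3 + 8·0 + 6·0 = 77
Q: 13·0 + 5·0 + 6·3 + 2·1 + 7·2 + 8·2 + 6·2 = 62
R: 13·2 + 5·2 + 6·2 + 2·2 + 7·0 + 8·3 + 6·1 = 82
P: 13·1 + 5·3 + 6·0 + 2·0 + 7·1 + 8·1 + 6·3 = 61
R has the highest Borda score (82).

R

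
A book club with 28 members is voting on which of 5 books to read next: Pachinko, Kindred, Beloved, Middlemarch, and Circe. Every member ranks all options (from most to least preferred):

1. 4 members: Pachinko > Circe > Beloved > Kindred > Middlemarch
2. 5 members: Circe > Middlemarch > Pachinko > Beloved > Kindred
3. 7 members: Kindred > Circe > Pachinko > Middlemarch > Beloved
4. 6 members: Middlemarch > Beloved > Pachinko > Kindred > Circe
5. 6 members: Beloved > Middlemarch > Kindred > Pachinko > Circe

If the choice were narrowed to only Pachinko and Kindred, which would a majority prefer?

Pachinko

Voters preferring Pachinko to Kindred: 15; preferring Kindred to Pachinko: 13.
Pachinko wins the head-to-head.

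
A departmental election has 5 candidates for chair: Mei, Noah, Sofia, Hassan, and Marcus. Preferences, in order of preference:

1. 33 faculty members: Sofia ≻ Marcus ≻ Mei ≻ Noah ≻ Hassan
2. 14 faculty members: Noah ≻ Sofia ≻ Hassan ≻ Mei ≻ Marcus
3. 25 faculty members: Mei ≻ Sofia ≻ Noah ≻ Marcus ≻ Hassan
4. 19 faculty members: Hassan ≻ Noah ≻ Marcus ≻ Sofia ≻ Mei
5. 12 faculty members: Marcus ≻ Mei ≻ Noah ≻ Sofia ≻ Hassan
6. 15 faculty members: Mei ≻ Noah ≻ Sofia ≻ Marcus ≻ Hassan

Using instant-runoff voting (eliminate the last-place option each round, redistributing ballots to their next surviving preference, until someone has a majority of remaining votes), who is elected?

Sofia

Round 1: Mei 40, Noah 14, Sofia 33, Hassan 19, Marcus 12. Eliminate Marcus.
Round 2: Mei 52, Noah 14, Sofia 33, Hassan 19. Eliminate Noah.
Round 3: Mei 52, Sofia 47, Hassan 19. Eliminate Hassan.
Round 4: Mei 52, Sofia 66. Sofia has a majority.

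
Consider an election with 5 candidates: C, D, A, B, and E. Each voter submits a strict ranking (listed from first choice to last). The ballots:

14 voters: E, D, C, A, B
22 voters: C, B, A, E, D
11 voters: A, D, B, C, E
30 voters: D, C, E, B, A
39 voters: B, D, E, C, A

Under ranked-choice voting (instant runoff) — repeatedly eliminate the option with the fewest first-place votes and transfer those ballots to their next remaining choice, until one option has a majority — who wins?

Round 1: C 22, D 30, A 11, B 39, E 14. Eliminate A.
Round 2: C 22, D 41, B 39, E 14. Eliminate E.
Round 3: C 22, D 55, B 39. Eliminate C.
Round 4: D 55, B 61. B has a majority.

B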